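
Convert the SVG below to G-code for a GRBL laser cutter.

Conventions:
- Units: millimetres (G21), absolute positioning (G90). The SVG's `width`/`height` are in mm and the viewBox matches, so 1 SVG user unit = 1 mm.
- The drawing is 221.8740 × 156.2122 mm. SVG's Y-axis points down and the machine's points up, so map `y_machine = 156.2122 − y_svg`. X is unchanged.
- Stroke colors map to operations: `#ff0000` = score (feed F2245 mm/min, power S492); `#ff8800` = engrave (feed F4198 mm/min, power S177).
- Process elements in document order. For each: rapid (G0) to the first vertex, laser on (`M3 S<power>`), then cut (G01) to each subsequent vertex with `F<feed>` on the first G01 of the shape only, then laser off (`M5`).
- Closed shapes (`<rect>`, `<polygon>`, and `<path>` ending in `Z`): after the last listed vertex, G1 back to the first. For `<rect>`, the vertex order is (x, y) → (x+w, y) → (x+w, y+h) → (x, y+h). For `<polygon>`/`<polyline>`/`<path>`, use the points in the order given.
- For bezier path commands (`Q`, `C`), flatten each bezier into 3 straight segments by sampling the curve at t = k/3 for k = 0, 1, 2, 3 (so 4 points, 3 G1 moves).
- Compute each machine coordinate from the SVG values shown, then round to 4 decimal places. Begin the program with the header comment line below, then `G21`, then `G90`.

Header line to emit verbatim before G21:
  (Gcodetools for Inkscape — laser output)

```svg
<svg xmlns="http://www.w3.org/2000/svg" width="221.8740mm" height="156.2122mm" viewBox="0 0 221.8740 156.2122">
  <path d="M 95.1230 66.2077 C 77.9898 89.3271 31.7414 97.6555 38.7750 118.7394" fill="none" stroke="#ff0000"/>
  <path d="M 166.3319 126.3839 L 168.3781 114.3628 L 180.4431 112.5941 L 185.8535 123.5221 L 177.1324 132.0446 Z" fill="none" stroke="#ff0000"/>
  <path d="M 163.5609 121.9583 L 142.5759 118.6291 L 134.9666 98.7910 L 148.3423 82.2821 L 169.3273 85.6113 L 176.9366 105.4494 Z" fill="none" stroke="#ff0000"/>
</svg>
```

1 u = 1 mm; y_m = 156.2122 − y.

[1] `<path>` cubic bezier, #ff0000→score S492 F2245: (95.1230,90.0045) → (71.3365,70.7952) → (46.4503,55.3251) → (38.7750,37.4728)

[2] `<path>` regular polygon, #ff0000→score S492 F2245: (166.3319,29.8283) → (168.3781,41.8494) → (180.4431,43.6181) → (185.8535,32.6901) → (177.1324,24.1676) → (166.3319,29.8283) (closed)

[3] `<path>` regular polygon, #ff0000→score S492 F2245: (163.5609,34.2539) → (142.5759,37.5831) → (134.9666,57.4212) → (148.3423,73.9301) → (169.3273,70.6009) → (176.9366,50.7628) → (163.5609,34.2539) (closed)

(Gcodetools for Inkscape — laser output)
G21
G90
G0 X95.1230 Y90.0045
M3 S492
G01 X71.3365 Y70.7952 F2245
G01 X46.4503 Y55.3251
G01 X38.7750 Y37.4728
M5
G0 X166.3319 Y29.8283
M3 S492
G01 X168.3781 Y41.8494 F2245
G01 X180.4431 Y43.6181
G01 X185.8535 Y32.6901
G01 X177.1324 Y24.1676
G01 X166.3319 Y29.8283
M5
G0 X163.5609 Y34.2539
M3 S492
G01 X142.5759 Y37.5831 F2245
G01 X134.9666 Y57.4212
G01 X148.3423 Y73.9301
G01 X169.3273 Y70.6009
G01 X176.9366 Y50.7628
G01 X163.5609 Y34.2539
M5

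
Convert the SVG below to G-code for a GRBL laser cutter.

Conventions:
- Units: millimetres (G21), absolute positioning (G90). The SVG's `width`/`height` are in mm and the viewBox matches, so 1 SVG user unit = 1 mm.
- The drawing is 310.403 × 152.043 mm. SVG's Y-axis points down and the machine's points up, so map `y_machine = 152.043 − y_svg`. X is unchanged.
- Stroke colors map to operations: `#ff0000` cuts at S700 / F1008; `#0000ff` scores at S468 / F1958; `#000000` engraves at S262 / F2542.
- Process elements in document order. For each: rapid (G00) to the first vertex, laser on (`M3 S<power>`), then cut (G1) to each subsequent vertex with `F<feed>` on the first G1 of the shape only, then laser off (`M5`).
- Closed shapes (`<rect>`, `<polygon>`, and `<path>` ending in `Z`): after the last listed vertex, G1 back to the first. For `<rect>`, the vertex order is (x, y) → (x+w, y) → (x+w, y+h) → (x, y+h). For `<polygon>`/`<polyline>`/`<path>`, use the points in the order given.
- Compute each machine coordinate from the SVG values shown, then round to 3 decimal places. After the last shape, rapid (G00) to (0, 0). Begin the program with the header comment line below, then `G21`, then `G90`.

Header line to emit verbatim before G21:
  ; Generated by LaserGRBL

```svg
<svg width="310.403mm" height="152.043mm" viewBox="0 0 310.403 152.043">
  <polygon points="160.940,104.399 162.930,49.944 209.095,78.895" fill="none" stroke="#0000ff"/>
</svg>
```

Since the viewBox matches the mm dimensions, user units are millimetres directly. The only transform is the Y-flip y_m = 152.043 − y_svg.

Shape 1 is a regular polygon drawn with `<polygon>`. Its stroke #0000ff means score at S468, F1958. After flipping Y the toolpath is (160.940,47.644) → (162.930,102.099) → (209.095,73.148) → (160.940,47.644), returning to the start.

; Generated by LaserGRBL
G21
G90
G00 X160.940 Y47.644
M3 S468
G1 X162.930 Y102.099 F1958
G1 X209.095 Y73.148
G1 X160.940 Y47.644
M5
G00 X0.000 Y0.000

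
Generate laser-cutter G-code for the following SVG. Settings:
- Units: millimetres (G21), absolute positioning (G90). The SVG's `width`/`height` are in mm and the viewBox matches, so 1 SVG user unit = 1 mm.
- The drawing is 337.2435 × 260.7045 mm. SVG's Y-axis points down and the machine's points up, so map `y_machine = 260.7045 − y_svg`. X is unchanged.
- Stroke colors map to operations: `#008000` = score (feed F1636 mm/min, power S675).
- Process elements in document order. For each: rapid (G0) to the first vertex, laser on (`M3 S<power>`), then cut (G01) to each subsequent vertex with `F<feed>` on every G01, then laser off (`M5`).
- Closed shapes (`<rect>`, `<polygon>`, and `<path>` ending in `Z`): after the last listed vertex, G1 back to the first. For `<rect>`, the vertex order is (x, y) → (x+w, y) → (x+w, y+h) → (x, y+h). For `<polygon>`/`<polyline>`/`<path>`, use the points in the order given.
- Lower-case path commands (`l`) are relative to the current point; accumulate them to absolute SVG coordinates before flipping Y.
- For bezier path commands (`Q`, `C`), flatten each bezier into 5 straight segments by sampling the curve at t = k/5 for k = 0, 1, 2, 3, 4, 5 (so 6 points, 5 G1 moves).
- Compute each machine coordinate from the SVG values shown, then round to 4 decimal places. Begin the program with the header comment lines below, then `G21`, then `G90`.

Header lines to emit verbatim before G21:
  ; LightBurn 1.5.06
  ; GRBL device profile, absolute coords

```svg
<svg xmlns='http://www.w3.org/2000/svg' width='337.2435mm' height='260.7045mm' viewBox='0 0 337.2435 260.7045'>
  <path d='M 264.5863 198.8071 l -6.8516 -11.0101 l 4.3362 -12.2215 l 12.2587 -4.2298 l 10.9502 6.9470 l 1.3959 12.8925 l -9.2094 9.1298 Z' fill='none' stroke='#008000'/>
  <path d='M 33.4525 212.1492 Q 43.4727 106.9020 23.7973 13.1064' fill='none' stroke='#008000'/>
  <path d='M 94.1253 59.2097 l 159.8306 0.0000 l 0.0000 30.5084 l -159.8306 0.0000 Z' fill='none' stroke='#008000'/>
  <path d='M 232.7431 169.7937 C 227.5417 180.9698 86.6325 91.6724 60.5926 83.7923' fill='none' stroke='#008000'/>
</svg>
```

1 u = 1 mm; y_m = 260.7045 − y.

[1] `<path>` regular polygon, #008000→score S675 F1636: (264.5863,61.8974) → (257.7347,72.9075) → (262.0709,85.1290) → (274.3296,89.3588) → (285.2798,82.4118) → (286.6757,69.5193) → (277.4663,60.3895) → (264.5863,61.8974) (closed)

[2] `<path>` quadratic bezier, #008000→score S675 F1636: (33.4525,48.5553) → (36.2728,90.1961) → (36.7174,130.9208) → (34.7863,170.7294) → (30.4796,209.6218) → (23.7973,247.5981)

[3] `<path>` rectangle, #008000→score S675 F1636: (94.1253,201.4948) → (253.9559,201.4948) → (253.9559,170.9864) → (94.1253,170.9864) → (94.1253,201.4948) (closed)

[4] `<path>` cubic bezier, #008000→score S675 F1636: (232.7431,90.9108) → (215.3419,94.8068) → (177.3986,114.0857) → (130.9408,140.0168) → (87.9962,163.8692) → (60.5926,176.9122)

; LightBurn 1.5.06
; GRBL device profile, absolute coords
G21
G90
G0 X264.5863 Y61.8974
M3 S675
G01 X257.7347 Y72.9075 F1636
G01 X262.0709 Y85.1290 F1636
G01 X274.3296 Y89.3588 F1636
G01 X285.2798 Y82.4118 F1636
G01 X286.6757 Y69.5193 F1636
G01 X277.4663 Y60.3895 F1636
G01 X264.5863 Y61.8974 F1636
M5
G0 X33.4525 Y48.5553
M3 S675
G01 X36.2728 Y90.1961 F1636
G01 X36.7174 Y130.9208 F1636
G01 X34.7863 Y170.7294 F1636
G01 X30.4796 Y209.6218 F1636
G01 X23.7973 Y247.5981 F1636
M5
G0 X94.1253 Y201.4948
M3 S675
G01 X253.9559 Y201.4948 F1636
G01 X253.9559 Y170.9864 F1636
G01 X94.1253 Y170.9864 F1636
G01 X94.1253 Y201.4948 F1636
M5
G0 X232.7431 Y90.9108
M3 S675
G01 X215.3419 Y94.8068 F1636
G01 X177.3986 Y114.0857 F1636
G01 X130.9408 Y140.0168 F1636
G01 X87.9962 Y163.8692 F1636
G01 X60.5926 Y176.9122 F1636
M5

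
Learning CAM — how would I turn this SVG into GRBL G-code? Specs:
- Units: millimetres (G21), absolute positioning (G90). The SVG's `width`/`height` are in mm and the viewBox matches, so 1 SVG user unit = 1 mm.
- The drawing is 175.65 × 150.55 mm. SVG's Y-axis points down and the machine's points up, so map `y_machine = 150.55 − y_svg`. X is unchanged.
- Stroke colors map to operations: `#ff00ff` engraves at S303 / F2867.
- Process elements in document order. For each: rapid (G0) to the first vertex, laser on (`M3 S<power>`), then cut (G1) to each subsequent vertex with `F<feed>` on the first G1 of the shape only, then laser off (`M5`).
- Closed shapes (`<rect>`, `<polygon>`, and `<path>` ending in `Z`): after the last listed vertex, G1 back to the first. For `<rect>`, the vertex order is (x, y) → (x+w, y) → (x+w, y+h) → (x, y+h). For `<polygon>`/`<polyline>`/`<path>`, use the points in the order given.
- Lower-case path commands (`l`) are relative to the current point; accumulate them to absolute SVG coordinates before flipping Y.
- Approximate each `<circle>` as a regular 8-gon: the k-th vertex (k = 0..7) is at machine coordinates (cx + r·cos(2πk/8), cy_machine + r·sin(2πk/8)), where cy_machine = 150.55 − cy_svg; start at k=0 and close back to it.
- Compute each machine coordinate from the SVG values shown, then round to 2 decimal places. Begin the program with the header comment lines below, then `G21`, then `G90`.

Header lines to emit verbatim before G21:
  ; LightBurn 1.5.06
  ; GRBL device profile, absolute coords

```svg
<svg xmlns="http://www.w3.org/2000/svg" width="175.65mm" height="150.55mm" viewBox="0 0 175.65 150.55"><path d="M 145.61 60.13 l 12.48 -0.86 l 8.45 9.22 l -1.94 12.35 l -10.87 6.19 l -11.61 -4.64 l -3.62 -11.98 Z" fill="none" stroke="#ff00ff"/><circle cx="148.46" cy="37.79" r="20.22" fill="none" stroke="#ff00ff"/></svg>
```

Since the viewBox matches the mm dimensions, user units are millimetres directly. The only transform is the Y-flip y_m = 150.55 − y_svg.

Shape 1 is a regular polygon drawn with `<path>`. Its stroke #ff00ff means engrave at S303, F2867. After flipping Y the toolpath is (145.61,90.42) → (158.09,91.28) → (166.54,82.06) → (164.60,69.71) → (153.73,63.52) → (142.12,68.16) → (138.50,80.14) → (145.61,90.42), returning to the start.

Shape 2 is a circle drawn with `<circle>`. Its stroke #ff00ff means engrave at S303, F2867. After flipping Y the toolpath is (168.68,112.76) → (162.76,127.06) → (148.46,132.98) → (134.16,127.06) → (128.24,112.76) → (134.16,98.46) → (148.46,92.54) → (162.76,98.46) → (168.68,112.76), returning to the start.

; LightBurn 1.5.06
; GRBL device profile, absolute coords
G21
G90
G0 X145.61 Y90.42
M3 S303
G1 X158.09 Y91.28 F2867
G1 X166.54 Y82.06
G1 X164.60 Y69.71
G1 X153.73 Y63.52
G1 X142.12 Y68.16
G1 X138.50 Y80.14
G1 X145.61 Y90.42
M5
G0 X168.68 Y112.76
M3 S303
G1 X162.76 Y127.06 F2867
G1 X148.46 Y132.98
G1 X134.16 Y127.06
G1 X128.24 Y112.76
G1 X134.16 Y98.46
G1 X148.46 Y92.54
G1 X162.76 Y98.46
G1 X168.68 Y112.76
M5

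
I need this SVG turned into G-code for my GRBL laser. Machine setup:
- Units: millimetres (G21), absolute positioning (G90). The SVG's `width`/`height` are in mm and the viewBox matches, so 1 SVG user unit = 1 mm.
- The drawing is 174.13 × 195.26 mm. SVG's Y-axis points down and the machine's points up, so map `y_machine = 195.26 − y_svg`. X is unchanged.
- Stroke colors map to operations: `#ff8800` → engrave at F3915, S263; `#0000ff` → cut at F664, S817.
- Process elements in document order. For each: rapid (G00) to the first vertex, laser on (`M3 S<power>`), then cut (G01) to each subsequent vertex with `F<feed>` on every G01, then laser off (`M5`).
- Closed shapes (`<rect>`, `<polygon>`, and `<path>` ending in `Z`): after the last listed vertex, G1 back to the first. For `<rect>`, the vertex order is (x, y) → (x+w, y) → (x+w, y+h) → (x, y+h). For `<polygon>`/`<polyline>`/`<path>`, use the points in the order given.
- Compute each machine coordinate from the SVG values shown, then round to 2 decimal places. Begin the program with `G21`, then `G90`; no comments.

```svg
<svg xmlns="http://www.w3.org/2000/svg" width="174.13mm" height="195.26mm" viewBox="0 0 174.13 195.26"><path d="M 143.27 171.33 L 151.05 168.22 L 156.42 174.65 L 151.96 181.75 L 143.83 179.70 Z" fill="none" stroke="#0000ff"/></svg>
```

1 u = 1 mm; y_m = 195.26 − y.

[1] `<path>` regular polygon, #0000ff→cut S817 F664: (143.27,23.93) → (151.05,27.04) → (156.42,20.61) → (151.96,13.51) → (143.83,15.56) → (143.27,23.93) (closed)

G21
G90
G00 X143.27 Y23.93
M3 S817
G01 X151.05 Y27.04 F664
G01 X156.42 Y20.61 F664
G01 X151.96 Y13.51 F664
G01 X143.83 Y15.56 F664
G01 X143.27 Y23.93 F664
M5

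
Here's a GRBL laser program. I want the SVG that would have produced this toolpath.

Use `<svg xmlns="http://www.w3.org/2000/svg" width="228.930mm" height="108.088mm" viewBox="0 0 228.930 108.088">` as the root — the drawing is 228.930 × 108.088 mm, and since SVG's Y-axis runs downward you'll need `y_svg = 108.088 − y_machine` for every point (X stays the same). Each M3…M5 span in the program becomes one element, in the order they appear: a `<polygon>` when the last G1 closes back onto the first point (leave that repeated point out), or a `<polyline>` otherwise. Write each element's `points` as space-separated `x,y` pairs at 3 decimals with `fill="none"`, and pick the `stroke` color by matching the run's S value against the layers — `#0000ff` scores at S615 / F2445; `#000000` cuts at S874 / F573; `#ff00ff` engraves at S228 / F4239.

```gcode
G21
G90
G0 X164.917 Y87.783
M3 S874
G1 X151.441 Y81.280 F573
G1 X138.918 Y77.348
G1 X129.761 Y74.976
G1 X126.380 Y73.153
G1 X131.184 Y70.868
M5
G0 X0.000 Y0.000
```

Machine Y-up, SVG Y-down with viewBox height 108.088, so y_svg = 108.088 − y_machine; X carries over. Every run uses S874, so all elements get stroke `#000000` (cut).

Run 1: The run is open, so emit a `<polyline>` with points (Y-flipped): 164.917,20.305 151.441,26.808 138.918,30.740 129.761,33.112 126.380,34.935 131.184,37.220.

<svg xmlns="http://www.w3.org/2000/svg" width="228.930mm" height="108.088mm" viewBox="0 0 228.930 108.088">
  <polyline points="164.917,20.305 151.441,26.808 138.918,30.740 129.761,33.112 126.380,34.935 131.184,37.220" fill="none" stroke="#000000"/>
</svg>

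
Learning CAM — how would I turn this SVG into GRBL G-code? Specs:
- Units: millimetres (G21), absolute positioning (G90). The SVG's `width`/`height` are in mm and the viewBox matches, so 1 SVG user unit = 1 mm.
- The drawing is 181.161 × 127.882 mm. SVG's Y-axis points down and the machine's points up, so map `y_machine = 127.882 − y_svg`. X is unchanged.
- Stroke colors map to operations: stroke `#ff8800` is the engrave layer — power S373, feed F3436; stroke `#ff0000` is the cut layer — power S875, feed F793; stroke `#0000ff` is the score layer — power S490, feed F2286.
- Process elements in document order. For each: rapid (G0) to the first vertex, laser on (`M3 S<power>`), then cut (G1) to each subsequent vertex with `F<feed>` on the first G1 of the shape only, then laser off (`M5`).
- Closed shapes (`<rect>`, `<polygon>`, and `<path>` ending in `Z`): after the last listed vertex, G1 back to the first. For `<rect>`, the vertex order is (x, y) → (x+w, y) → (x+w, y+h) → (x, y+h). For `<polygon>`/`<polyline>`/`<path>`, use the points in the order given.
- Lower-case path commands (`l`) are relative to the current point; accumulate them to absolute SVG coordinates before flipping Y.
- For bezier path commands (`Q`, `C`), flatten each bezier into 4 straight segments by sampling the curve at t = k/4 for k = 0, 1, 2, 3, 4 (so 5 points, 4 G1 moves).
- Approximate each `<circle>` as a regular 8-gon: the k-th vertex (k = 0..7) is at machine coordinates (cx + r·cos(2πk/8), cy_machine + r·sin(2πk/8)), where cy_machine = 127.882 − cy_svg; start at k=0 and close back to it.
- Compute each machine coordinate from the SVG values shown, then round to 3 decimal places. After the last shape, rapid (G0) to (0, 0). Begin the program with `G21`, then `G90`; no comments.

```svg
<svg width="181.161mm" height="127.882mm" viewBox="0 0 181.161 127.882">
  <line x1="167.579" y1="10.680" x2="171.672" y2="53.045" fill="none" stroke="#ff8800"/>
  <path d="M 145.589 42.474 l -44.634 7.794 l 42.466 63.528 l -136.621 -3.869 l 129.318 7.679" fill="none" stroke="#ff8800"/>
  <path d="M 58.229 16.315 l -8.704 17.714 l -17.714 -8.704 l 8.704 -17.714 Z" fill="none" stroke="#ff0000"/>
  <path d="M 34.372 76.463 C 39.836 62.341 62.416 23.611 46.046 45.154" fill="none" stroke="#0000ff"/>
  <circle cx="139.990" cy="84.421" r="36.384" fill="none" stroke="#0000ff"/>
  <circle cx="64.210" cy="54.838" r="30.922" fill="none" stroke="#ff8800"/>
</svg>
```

G21
G90
G0 X167.579 Y117.202
M3 S373
G1 X171.672 Y74.837 F3436
M5
G0 X145.589 Y85.408
M3 S373
G1 X100.955 Y77.614 F3436
G1 X143.421 Y14.086
G1 X6.800 Y17.955
G1 X136.118 Y10.276
M5
G0 X58.229 Y111.567
M3 S875
G1 X49.525 Y93.853 F793
G1 X31.811 Y102.557
G1 X40.515 Y120.271
G1 X58.229 Y111.567
M5
G0 X34.372 Y51.419
M3 S490
G1 X40.803 Y65.298 F2286
G1 X48.397 Y80.448
G1 X51.896 Y88.910
G1 X46.046 Y82.728
M5
G0 X176.374 Y43.461
M3 S490
G1 X165.717 Y69.188 F2286
G1 X139.990 Y79.845
G1 X114.263 Y69.188
G1 X103.606 Y43.461
G1 X114.263 Y17.734
G1 X139.990 Y7.077
G1 X165.717 Y17.734
G1 X176.374 Y43.461
M5
G0 X95.132 Y73.044
M3 S373
G1 X86.075 Y94.909 F3436
G1 X64.210 Y103.966
G1 X42.345 Y94.909
G1 X33.288 Y73.044
G1 X42.345 Y51.179
G1 X64.210 Y42.122
G1 X86.075 Y51.179
G1 X95.132 Y73.044
M5
G0 X0.000 Y0.000

Since the viewBox matches the mm dimensions, user units are millimetres directly. The only transform is the Y-flip y_m = 127.882 − y_svg.

Shape 1 is a line segment drawn with `<line>`. Its stroke #ff8800 means engrave at S373, F3436. After flipping Y the toolpath is (167.579,117.202) → (171.672,74.837).

Shape 2 is a open polyline drawn with `<path>`. Its stroke #ff8800 means engrave at S373, F3436. After flipping Y the toolpath is (145.589,85.408) → (100.955,77.614) → (143.421,14.086) → (6.800,17.955) → (136.118,10.276).

Shape 3 is a regular polygon drawn with `<path>`. Its stroke #ff0000 means cut at S875, F793. After flipping Y the toolpath is (58.229,111.567) → (49.525,93.853) → (31.811,102.557) → (40.515,120.271) → (58.229,111.567), returning to the start.

Shape 4 is a cubic bezier drawn with `<path>`. Its stroke #0000ff means score at S490, F2286. After flipping Y the toolpath is (34.372,51.419) → (40.803,65.298) → (48.397,80.448) → (51.896,88.910) → (46.046,82.728).

Shape 5 is a circle drawn with `<circle>`. Its stroke #0000ff means score at S490, F2286. After flipping Y the toolpath is (176.374,43.461) → (165.717,69.188) → (139.990,79.845) → (114.263,69.188) → (103.606,43.461) → (114.263,17.734) → (139.990,7.077) → (165.717,17.734) → (176.374,43.461), returning to the start.

Shape 6 is a circle drawn with `<circle>`. Its stroke #ff8800 means engrave at S373, F3436. After flipping Y the toolpath is (95.132,73.044) → (86.075,94.909) → (64.210,103.966) → (42.345,94.909) → (33.288,73.044) → (42.345,51.179) → (64.210,42.122) → (86.075,51.179) → (95.132,73.044), returning to the start.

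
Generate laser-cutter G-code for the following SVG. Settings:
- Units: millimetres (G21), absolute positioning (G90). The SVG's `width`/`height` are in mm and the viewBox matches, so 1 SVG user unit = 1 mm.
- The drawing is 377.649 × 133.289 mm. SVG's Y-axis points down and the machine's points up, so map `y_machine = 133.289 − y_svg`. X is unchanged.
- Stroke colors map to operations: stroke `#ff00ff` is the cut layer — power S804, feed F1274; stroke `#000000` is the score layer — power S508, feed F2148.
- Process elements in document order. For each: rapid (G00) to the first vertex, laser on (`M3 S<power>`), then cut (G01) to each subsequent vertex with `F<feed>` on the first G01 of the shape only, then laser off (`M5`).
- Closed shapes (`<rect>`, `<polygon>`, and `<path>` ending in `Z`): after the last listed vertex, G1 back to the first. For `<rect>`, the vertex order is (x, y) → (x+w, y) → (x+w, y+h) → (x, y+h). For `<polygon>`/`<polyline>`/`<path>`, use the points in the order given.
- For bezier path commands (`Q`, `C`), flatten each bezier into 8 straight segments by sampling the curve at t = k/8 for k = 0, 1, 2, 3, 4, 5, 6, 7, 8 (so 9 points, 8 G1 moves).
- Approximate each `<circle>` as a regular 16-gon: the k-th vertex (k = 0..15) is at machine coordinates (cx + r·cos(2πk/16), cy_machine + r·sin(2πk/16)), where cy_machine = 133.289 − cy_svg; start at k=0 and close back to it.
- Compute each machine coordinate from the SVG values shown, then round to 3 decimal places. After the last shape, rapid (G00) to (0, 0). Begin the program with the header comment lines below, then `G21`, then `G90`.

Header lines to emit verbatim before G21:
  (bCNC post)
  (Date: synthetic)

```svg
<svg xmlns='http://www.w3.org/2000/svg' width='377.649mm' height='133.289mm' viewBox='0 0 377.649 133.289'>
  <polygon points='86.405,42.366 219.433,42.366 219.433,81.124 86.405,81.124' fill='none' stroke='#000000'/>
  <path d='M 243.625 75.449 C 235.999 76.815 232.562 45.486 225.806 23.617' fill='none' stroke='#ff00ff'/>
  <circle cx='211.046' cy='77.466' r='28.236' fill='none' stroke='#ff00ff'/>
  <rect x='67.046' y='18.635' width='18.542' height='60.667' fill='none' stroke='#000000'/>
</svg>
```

Since the viewBox matches the mm dimensions, user units are millimetres directly. The only transform is the Y-flip y_m = 133.289 − y_svg.

Shape 1 is a rectangle drawn with `<polygon>`. Its stroke #000000 means score at S508, F2148. After flipping Y the toolpath is (86.405,90.923) → (219.433,90.923) → (219.433,52.165) → (86.405,52.165) → (86.405,90.923), returning to the start.

Shape 2 is a cubic bezier drawn with `<path>`. Its stroke #ff00ff means cut at S804, F1274. After flipping Y the toolpath is (243.625,57.840) → (240.947,58.778) → (238.574,62.287) → (236.417,67.873) → (234.389,75.043) → (232.402,83.301) → (230.368,92.155) → (228.199,101.110) → (225.806,109.672).

Shape 3 is a circle drawn with `<circle>`. Its stroke #ff00ff means cut at S804, F1274. After flipping Y the toolpath is (239.282,55.823) → (237.133,66.628) → (231.012,75.789) → (221.851,81.910) → (211.046,84.059) → (200.241,81.910) → (191.080,75.789) → (184.959,66.628) → (182.810,55.823) → (184.959,45.018) → (191.080,35.857) → (200.241,29.736) → (211.046,27.587) → (221.851,29.736) → (231.012,35.857) → (237.133,45.018) → (239.282,55.823), returning to the start.

Shape 4 is a rectangle drawn with `<rect>`. Its stroke #000000 means score at S508, F2148. After flipping Y the toolpath is (67.046,114.654) → (85.588,114.654) → (85.588,53.987) → (67.046,53.987) → (67.046,114.654), returning to the start.

(bCNC post)
(Date: synthetic)
G21
G90
G00 X86.405 Y90.923
M3 S508
G01 X219.433 Y90.923 F2148
G01 X219.433 Y52.165
G01 X86.405 Y52.165
G01 X86.405 Y90.923
M5
G00 X243.625 Y57.840
M3 S804
G01 X240.947 Y58.778 F1274
G01 X238.574 Y62.287
G01 X236.417 Y67.873
G01 X234.389 Y75.043
G01 X232.402 Y83.301
G01 X230.368 Y92.155
G01 X228.199 Y101.110
G01 X225.806 Y109.672
M5
G00 X239.282 Y55.823
M3 S804
G01 X237.133 Y66.628 F1274
G01 X231.012 Y75.789
G01 X221.851 Y81.910
G01 X211.046 Y84.059
G01 X200.241 Y81.910
G01 X191.080 Y75.789
G01 X184.959 Y66.628
G01 X182.810 Y55.823
G01 X184.959 Y45.018
G01 X191.080 Y35.857
G01 X200.241 Y29.736
G01 X211.046 Y27.587
G01 X221.851 Y29.736
G01 X231.012 Y35.857
G01 X237.133 Y45.018
G01 X239.282 Y55.823
M5
G00 X67.046 Y114.654
M3 S508
G01 X85.588 Y114.654 F2148
G01 X85.588 Y53.987
G01 X67.046 Y53.987
G01 X67.046 Y114.654
M5
G00 X0.000 Y0.000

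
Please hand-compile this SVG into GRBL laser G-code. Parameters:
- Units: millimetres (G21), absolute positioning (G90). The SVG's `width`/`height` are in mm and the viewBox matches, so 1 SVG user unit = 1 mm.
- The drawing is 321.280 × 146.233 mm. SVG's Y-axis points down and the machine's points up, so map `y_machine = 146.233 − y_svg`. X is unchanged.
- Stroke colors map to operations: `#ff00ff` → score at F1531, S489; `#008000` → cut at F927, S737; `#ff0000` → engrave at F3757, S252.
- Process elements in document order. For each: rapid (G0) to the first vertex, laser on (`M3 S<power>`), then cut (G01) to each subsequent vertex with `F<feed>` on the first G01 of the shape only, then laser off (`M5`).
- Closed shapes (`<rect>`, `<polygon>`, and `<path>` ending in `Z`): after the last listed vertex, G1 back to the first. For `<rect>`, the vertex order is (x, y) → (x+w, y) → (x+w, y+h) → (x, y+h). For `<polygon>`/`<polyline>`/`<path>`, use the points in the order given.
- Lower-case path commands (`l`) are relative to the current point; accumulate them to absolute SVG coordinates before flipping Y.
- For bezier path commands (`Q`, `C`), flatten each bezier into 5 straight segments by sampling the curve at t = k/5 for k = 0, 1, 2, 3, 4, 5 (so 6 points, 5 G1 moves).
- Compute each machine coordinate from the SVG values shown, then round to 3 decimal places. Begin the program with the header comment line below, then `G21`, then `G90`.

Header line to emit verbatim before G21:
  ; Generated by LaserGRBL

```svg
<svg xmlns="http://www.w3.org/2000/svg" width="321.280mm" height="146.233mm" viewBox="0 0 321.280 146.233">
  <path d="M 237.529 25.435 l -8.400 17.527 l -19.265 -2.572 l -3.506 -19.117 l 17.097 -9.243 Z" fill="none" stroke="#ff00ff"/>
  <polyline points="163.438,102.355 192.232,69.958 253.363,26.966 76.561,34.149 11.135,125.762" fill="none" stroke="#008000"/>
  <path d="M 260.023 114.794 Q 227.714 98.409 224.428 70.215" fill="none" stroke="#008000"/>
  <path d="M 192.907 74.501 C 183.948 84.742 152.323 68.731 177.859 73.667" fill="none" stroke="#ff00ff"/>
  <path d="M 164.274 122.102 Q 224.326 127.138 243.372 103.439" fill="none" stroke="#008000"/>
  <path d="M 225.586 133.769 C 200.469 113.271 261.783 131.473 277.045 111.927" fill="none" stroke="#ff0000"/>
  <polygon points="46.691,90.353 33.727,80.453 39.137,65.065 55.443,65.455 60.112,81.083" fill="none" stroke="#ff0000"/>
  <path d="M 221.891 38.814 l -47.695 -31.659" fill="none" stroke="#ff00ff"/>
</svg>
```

; Generated by LaserGRBL
G21
G90
G0 X237.529 Y120.798
M3 S489
G01 X229.129 Y103.271 F1531
G01 X209.864 Y105.843
G01 X206.358 Y124.960
G01 X223.455 Y134.203
G01 X237.529 Y120.798
M5
G0 X163.438 Y43.878
M3 S737
G01 X192.232 Y76.275 F927
G01 X253.363 Y119.267
G01 X76.561 Y112.084
G01 X11.135 Y20.471
M5
G0 X260.023 Y31.439
M3 S737
G01 X248.260 Y38.465 F927
G01 X238.819 Y46.436
G01 X231.700 Y55.352
G01 X226.903 Y65.213
G01 X224.428 Y76.018
M5
G0 X192.907 Y71.732
M3 S489
G01 X185.450 Y68.360 F1531
G01 X176.385 Y69.023
G01 X169.544 Y71.455
G01 X168.758 Y73.392
G01 X177.859 Y72.566
M5
G0 X164.274 Y24.131
M3 S737
G01 X186.655 Y23.266 F927
G01 X205.755 Y24.700
G01 X221.574 Y28.432
G01 X234.113 Y34.464
G01 X243.372 Y42.794
M5
G0 X225.586 Y12.464
M3 S252
G01 X219.828 Y20.730 F3757
G01 X228.454 Y23.378
G01 X245.105 Y24.077
G01 X263.421 Y26.497
G01 X277.045 Y34.306
M5
G0 X46.691 Y55.880
M3 S252
G01 X33.727 Y65.780 F3757
G01 X39.137 Y81.168
G01 X55.443 Y80.778
G01 X60.112 Y65.150
G01 X46.691 Y55.880
M5
G0 X221.891 Y107.419
M3 S489
G01 X174.196 Y139.078 F1531
M5

Since the viewBox matches the mm dimensions, user units are millimetres directly. The only transform is the Y-flip y_m = 146.233 − y_svg.

Shape 1 is a regular polygon drawn with `<path>`. Its stroke #ff00ff means score at S489, F1531. After flipping Y the toolpath is (237.529,120.798) → (229.129,103.271) → (209.864,105.843) → (206.358,124.960) → (223.455,134.203) → (237.529,120.798), returning to the start.

Shape 2 is a open polyline drawn with `<polyline>`. Its stroke #008000 means cut at S737, F927. After flipping Y the toolpath is (163.438,43.878) → (192.232,76.275) → (253.363,119.267) → (76.561,112.084) → (11.135,20.471).

Shape 3 is a quadratic bezier drawn with `<path>`. Its stroke #008000 means cut at S737, F927. After flipping Y the toolpath is (260.023,31.439) → (248.260,38.465) → (238.819,46.436) → (231.700,55.352) → (226.903,65.213) → (224.428,76.018).

Shape 4 is a cubic bezier drawn with `<path>`. Its stroke #ff00ff means score at S489, F1531. After flipping Y the toolpath is (192.907,71.732) → (185.450,68.360) → (176.385,69.023) → (169.544,71.455) → (168.758,73.392) → (177.859,72.566).

Shape 5 is a quadratic bezier drawn with `<path>`. Its stroke #008000 means cut at S737, F927. After flipping Y the toolpath is (164.274,24.131) → (186.655,23.266) → (205.755,24.700) → (221.574,28.432) → (234.113,34.464) → (243.372,42.794).

Shape 6 is a cubic bezier drawn with `<path>`. Its stroke #ff0000 means engrave at S252, F3757. After flipping Y the toolpath is (225.586,12.464) → (219.828,20.730) → (228.454,23.378) → (245.105,24.077) → (263.421,26.497) → (277.045,34.306).

Shape 7 is a regular polygon drawn with `<polygon>`. Its stroke #ff0000 means engrave at S252, F3757. After flipping Y the toolpath is (46.691,55.880) → (33.727,65.780) → (39.137,81.168) → (55.443,80.778) → (60.112,65.150) → (46.691,55.880), returning to the start.

Shape 8 is a line segment drawn with `<path>`. Its stroke #ff00ff means score at S489, F1531. After flipping Y the toolpath is (221.891,107.419) → (174.196,139.078).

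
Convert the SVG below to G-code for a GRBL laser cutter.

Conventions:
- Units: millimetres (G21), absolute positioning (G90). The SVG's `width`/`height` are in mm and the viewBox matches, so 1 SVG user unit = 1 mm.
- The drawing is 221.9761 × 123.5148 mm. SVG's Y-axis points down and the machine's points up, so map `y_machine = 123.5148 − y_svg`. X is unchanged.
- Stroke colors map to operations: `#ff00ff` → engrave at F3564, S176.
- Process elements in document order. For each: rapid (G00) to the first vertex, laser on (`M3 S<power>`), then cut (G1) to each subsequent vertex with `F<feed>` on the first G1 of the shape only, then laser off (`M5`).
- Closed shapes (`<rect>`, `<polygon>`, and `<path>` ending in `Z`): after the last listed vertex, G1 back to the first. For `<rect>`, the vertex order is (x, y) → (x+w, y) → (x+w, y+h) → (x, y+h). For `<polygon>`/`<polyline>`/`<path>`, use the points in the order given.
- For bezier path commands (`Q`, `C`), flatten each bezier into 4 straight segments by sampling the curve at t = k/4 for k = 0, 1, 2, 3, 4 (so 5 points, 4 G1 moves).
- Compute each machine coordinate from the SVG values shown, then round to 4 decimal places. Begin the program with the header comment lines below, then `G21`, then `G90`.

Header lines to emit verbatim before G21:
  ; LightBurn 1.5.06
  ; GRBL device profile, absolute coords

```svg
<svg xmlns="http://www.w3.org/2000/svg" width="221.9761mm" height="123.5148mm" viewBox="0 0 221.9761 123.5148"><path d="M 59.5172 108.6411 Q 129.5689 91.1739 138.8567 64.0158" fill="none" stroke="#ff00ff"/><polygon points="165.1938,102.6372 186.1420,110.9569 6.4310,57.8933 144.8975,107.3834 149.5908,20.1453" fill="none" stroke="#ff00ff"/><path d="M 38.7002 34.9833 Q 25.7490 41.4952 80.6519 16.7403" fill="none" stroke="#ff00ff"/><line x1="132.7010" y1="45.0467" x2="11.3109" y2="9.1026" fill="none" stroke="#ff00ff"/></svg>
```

viewBox `0 0 221.9761 123.5148` with mm width/height → 1 unit = 1 mm. Flip: y_m = 123.5148 − y_svg.

**Shape 1** — `<path>` quadratic bezier, stroke `#ff00ff` → engrave (S176, F3564). Control points (SVG): P0=(59.5172,108.6411), P1=(129.5689,91.1739), P2=(138.8567,64.0158); sampled at t=k/4. Machine vertices: (59.5172,14.8737) → (90.7453,24.2130) → (114.3779,34.7636) → (130.4151,46.5256) → (138.8567,59.4990). Open path.

**Shape 2** — `<polygon>` closed polygon, stroke `#ff00ff` → engrave (S176, F3564). Machine vertices: (165.1938,20.8776) → (186.1420,12.5579) → (6.4310,65.6215) → (144.8975,16.1314) → (149.5908,103.3695) → (165.1938,20.8776). Closed: final G1 returns to the first vertex.

**Shape 3** — `<path>` quadratic bezier, stroke `#ff00ff` → engrave (S176, F3564). Control points (SVG): P0=(38.7002,34.9833), P1=(25.7490,41.4952), P2=(80.6519,16.7403); sampled at t=k/4. Machine vertices: (38.7002,88.5315) → (36.4655,87.2297) → (42.7125,89.8363) → (57.4413,96.3512) → (80.6519,106.7745). Open path.

**Shape 4** — `<line>` line segment, stroke `#ff00ff` → engrave (S176, F3564). Machine vertices: (132.7010,78.4681) → (11.3109,114.4122). Open path.

; LightBurn 1.5.06
; GRBL device profile, absolute coords
G21
G90
G00 X59.5172 Y14.8737
M3 S176
G1 X90.7453 Y24.2130 F3564
G1 X114.3779 Y34.7636
G1 X130.4151 Y46.5256
G1 X138.8567 Y59.4990
M5
G00 X165.1938 Y20.8776
M3 S176
G1 X186.1420 Y12.5579 F3564
G1 X6.4310 Y65.6215
G1 X144.8975 Y16.1314
G1 X149.5908 Y103.3695
G1 X165.1938 Y20.8776
M5
G00 X38.7002 Y88.5315
M3 S176
G1 X36.4655 Y87.2297 F3564
G1 X42.7125 Y89.8363
G1 X57.4413 Y96.3512
G1 X80.6519 Y106.7745
M5
G00 X132.7010 Y78.4681
M3 S176
G1 X11.3109 Y114.4122 F3564
M5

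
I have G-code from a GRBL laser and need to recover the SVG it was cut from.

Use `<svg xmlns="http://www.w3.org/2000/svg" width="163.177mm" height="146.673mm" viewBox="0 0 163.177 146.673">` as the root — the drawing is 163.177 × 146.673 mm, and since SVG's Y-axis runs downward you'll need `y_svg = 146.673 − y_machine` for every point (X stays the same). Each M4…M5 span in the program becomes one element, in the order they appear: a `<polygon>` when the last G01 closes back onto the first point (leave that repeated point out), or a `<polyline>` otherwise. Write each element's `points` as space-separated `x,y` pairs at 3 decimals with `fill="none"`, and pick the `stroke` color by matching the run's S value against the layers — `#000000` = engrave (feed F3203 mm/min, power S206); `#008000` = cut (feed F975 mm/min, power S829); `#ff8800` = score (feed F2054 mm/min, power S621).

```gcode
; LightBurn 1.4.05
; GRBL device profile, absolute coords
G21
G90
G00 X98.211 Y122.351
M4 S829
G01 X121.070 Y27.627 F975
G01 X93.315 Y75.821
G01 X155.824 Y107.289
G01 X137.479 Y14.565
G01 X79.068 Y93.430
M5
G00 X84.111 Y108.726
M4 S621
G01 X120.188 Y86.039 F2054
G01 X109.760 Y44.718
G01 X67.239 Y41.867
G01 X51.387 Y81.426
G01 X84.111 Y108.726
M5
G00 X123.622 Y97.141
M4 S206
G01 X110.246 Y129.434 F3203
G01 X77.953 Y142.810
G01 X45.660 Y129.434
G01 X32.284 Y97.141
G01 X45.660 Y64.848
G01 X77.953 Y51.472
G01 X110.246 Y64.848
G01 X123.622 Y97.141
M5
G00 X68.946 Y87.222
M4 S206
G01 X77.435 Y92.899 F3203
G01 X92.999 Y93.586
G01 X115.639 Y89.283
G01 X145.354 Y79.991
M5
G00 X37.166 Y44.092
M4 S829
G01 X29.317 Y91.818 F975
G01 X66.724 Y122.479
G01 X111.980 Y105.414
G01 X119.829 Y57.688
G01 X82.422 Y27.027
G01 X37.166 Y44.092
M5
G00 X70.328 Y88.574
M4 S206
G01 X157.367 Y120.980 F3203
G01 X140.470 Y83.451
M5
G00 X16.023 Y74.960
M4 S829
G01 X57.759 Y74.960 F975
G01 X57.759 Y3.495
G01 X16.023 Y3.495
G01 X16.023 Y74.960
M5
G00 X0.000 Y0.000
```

y_svg = 146.673 − y_m.

[1] S829→`#008000` (cut); open run; points: 98.211,24.322 121.070,119.046 93.315,70.852 155.824,39.384 137.479,132.108 79.068,53.243

[2] S621→`#ff8800` (score); closed run; points: 84.111,37.947 120.188,60.634 109.760,101.955 67.239,104.806 51.387,65.247

[3] S206→`#000000` (engrave); closed run; points: 123.622,49.532 110.246,17.239 77.953,3.863 45.660,17.239 32.284,49.532 45.660,81.825 77.953,95.201 110.246,81.825

[4] S206→`#000000` (engrave); open run; points: 68.946,59.451 77.435,53.774 92.999,53.087 115.639,57.390 145.354,66.682

[5] S829→`#008000` (cut); closed run; points: 37.166,102.581 29.317,54.855 66.724,24.194 111.980,41.259 119.829,88.985 82.422,119.646

[6] S206→`#000000` (engrave); open run; points: 70.328,58.099 157.367,25.693 140.470,63.222

[7] S829→`#008000` (cut); closed run; points: 16.023,71.713 57.759,71.713 57.759,143.178 16.023,143.178

<svg xmlns="http://www.w3.org/2000/svg" width="163.177mm" height="146.673mm" viewBox="0 0 163.177 146.673">
  <polyline points="98.211,24.322 121.070,119.046 93.315,70.852 155.824,39.384 137.479,132.108 79.068,53.243" fill="none" stroke="#008000"/>
  <polygon points="84.111,37.947 120.188,60.634 109.760,101.955 67.239,104.806 51.387,65.247" fill="none" stroke="#ff8800"/>
  <polygon points="123.622,49.532 110.246,17.239 77.953,3.863 45.660,17.239 32.284,49.532 45.660,81.825 77.953,95.201 110.246,81.825" fill="none" stroke="#000000"/>
  <polyline points="68.946,59.451 77.435,53.774 92.999,53.087 115.639,57.390 145.354,66.682" fill="none" stroke="#000000"/>
  <polygon points="37.166,102.581 29.317,54.855 66.724,24.194 111.980,41.259 119.829,88.985 82.422,119.646" fill="none" stroke="#008000"/>
  <polyline points="70.328,58.099 157.367,25.693 140.470,63.222" fill="none" stroke="#000000"/>
  <polygon points="16.023,71.713 57.759,71.713 57.759,143.178 16.023,143.178" fill="none" stroke="#008000"/>
</svg>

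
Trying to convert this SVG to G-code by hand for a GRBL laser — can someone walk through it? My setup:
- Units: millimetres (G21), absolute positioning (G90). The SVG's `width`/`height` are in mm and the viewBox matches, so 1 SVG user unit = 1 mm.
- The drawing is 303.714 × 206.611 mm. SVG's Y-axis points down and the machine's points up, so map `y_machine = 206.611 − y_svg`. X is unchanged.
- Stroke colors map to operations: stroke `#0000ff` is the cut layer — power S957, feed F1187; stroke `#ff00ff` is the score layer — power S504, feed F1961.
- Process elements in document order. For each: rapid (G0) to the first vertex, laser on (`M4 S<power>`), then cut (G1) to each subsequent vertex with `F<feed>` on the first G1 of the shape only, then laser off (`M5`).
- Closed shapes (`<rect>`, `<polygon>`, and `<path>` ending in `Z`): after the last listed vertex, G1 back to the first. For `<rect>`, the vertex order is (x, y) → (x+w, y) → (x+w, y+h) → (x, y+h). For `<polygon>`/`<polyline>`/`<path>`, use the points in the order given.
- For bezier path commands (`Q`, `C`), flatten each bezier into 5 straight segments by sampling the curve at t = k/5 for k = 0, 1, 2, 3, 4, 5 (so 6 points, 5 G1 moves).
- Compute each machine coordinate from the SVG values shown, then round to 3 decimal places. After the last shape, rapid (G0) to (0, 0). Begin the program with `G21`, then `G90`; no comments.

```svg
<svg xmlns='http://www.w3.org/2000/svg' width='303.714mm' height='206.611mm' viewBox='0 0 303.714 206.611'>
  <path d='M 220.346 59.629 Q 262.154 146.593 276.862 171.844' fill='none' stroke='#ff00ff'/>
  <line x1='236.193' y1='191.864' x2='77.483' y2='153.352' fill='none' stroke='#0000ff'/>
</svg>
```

1 u = 1 mm; y_m = 206.611 − y.

[1] `<path>` quadratic bezier, #ff00ff→score S504 F1961: (220.346,146.982) → (235.985,114.665) → (249.456,87.285) → (260.760,64.842) → (269.895,47.336) → (276.862,34.767)

[2] `<line>` line segment, #0000ff→cut S957 F1187: (236.193,14.747) → (77.483,53.259)

G21
G90
G0 X220.346 Y146.982
M4 S504
G1 X235.985 Y114.665 F1961
G1 X249.456 Y87.285
G1 X260.760 Y64.842
G1 X269.895 Y47.336
G1 X276.862 Y34.767
M5
G0 X236.193 Y14.747
M4 S957
G1 X77.483 Y53.259 F1187
M5
G0 X0.000 Y0.000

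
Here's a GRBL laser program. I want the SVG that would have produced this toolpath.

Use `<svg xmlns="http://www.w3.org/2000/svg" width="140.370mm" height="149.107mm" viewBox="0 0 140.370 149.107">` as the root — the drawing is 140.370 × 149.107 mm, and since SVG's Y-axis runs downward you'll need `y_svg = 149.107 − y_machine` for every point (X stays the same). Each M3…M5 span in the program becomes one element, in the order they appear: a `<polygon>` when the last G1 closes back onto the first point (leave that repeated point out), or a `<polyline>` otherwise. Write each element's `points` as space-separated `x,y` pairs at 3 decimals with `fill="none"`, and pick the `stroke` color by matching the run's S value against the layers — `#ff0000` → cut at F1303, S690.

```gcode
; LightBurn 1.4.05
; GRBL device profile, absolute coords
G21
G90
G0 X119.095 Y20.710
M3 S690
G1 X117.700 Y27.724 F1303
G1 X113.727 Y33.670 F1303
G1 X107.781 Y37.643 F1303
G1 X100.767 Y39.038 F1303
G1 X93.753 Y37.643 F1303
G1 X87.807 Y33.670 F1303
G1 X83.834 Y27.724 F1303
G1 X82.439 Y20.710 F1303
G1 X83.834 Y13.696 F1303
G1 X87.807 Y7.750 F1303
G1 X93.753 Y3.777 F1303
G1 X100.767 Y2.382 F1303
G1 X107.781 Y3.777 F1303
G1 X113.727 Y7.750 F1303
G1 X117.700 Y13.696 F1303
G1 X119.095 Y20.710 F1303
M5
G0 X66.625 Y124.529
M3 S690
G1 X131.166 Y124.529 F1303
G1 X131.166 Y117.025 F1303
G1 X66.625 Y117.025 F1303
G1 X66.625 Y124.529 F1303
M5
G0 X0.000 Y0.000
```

y_svg = 149.107 − y_m. Every run uses S690, so all elements get stroke `#ff0000` (cut).

[1] closed run; points: 119.095,128.397 117.700,121.383 113.727,115.437 107.781,111.464 100.767,110.069 93.753,111.464 87.807,115.437 83.834,121.383 82.439,128.397 83.834,135.411 87.807,141.357 93.753,145.330 100.767,146.725 107.781,145.330 113.727,141.357 117.700,135.411

[2] closed run; points: 66.625,24.578 131.166,24.578 131.166,32.082 66.625,32.082

<svg xmlns="http://www.w3.org/2000/svg" width="140.370mm" height="149.107mm" viewBox="0 0 140.370 149.107">
  <polygon points="119.095,128.397 117.700,121.383 113.727,115.437 107.781,111.464 100.767,110.069 93.753,111.464 87.807,115.437 83.834,121.383 82.439,128.397 83.834,135.411 87.807,141.357 93.753,145.330 100.767,146.725 107.781,145.330 113.727,141.357 117.700,135.411" fill="none" stroke="#ff0000"/>
  <polygon points="66.625,24.578 131.166,24.578 131.166,32.082 66.625,32.082" fill="none" stroke="#ff0000"/>
</svg>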